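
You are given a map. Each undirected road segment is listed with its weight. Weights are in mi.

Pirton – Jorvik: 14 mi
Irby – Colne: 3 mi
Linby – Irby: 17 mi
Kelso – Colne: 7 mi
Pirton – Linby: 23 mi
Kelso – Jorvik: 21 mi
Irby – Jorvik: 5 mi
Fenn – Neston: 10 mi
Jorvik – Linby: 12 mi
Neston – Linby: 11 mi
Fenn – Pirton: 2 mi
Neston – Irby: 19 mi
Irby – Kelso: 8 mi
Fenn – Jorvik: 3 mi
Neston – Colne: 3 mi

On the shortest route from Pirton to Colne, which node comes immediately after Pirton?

Fenn

Candidate routes:
Pirton - Fenn - Jorvik - Irby - Colne: 2+3+5+3 = 13
Pirton - Jorvik - Irby - Colne: 14+5+3 = 22
Pirton - Fenn - Jorvik - Irby - Kelso - Colne: 2+3+5+8+7 = 25
Pirton - Fenn - Neston - Colne: 2+10+3 = 15
Cheapest is Pirton - Fenn - Jorvik - Irby - Colne at 13 mi.
So from Pirton the first move is to Fenn.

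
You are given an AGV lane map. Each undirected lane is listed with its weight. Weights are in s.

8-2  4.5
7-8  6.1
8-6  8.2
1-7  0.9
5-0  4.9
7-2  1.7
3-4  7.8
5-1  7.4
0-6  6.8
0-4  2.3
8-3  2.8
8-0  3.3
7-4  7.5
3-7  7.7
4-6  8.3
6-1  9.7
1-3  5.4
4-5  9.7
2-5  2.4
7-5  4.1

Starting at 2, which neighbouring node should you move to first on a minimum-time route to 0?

5

Candidate routes:
2–5–0: 2.4+4.9 = 7.3
2–8–0: 4.5+3.3 = 7.8
Cheapest is 2–5–0 at 7.3 s.
So from 2 the first move is to 5.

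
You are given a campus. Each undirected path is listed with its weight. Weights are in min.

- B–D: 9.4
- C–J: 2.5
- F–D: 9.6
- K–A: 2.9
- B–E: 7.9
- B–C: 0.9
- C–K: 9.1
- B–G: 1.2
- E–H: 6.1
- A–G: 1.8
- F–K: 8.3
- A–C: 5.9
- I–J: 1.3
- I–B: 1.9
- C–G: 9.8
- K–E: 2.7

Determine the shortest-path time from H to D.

Candidate routes:
H → E → K → A → C → B → D: 6.1+2.7+2.9+5.9+0.9+9.4 = 27.9
H → E → K → A → G → B → D: 6.1+2.7+2.9+1.8+1.2+9.4 = 24.1
H → E → B → D: 6.1+7.9+9.4 = 23.4
H → E → K → F → D: 6.1+2.7+8.3+9.6 = 26.7
Cheapest is H → E → B → D at 23.4 min.

23.4 min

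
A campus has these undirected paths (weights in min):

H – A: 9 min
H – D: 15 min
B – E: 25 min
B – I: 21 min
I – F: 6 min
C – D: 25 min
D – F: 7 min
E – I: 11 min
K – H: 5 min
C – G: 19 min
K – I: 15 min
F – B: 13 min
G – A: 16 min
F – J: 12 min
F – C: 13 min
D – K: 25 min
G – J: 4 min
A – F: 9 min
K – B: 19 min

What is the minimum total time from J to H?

29 min

Candidate routes:
J - F - D - H: 12+7+15 = 34
J - G - A - H: 4+16+9 = 29
J - F - A - H: 12+9+9 = 30
The minimum is 29 min via J - G - A - H.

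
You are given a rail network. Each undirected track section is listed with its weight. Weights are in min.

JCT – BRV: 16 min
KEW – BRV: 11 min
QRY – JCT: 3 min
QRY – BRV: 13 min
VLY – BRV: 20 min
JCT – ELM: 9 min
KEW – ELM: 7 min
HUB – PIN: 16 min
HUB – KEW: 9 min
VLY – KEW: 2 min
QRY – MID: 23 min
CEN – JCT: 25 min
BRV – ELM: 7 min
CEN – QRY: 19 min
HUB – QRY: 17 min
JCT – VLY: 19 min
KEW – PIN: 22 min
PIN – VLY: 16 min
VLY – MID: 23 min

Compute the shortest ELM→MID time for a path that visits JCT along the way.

Best ELM to JCT: ELM–JCT costing 9
Shortest JCT→MID: JCT–QRY–MID = 26
Total via JCT: 9 + 26 = 35 min.

35 min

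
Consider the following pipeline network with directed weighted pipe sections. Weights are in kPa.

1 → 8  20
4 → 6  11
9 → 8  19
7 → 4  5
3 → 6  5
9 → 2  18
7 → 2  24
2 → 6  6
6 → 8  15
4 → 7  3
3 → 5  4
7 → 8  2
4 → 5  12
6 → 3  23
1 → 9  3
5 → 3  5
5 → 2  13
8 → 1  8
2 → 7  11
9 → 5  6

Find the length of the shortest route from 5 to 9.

36 kPa

Shortest distances from 5:
5: 0
3: 5  (via 5)
6: 10  (via 3)
2: 13  (via 5)
7: 24  (via 2)
8: 25  (via 6)
4: 29  (via 7)
1: 33  (via 8)
9: 36  (via 1)
Shortest route: 5 → 3 → 6 → 8 → 1 → 9 = 36 kPa.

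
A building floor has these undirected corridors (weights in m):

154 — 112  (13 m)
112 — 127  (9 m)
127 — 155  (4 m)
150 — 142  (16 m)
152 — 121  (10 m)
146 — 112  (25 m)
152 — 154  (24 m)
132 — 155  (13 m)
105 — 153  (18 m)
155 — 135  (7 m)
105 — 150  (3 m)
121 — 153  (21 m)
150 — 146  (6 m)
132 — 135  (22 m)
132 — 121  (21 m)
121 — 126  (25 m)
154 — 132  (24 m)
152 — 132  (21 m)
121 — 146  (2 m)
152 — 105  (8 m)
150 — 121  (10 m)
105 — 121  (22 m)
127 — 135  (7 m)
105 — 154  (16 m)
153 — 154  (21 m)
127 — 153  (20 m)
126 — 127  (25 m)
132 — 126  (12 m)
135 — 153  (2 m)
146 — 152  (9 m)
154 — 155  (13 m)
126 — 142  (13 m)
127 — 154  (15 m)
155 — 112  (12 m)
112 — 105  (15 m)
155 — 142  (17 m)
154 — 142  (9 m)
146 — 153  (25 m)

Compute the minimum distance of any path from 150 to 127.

Enumerating some paths:
150–105–112–127: 3+15+9 = 27
150–105–153–135–127: 3+18+2+7 = 30
150–105–112–155–127: 3+15+12+4 = 34
150–105–154–127: 3+16+15 = 34
Cheapest is 150–105–112–127 at 27 m.

27 m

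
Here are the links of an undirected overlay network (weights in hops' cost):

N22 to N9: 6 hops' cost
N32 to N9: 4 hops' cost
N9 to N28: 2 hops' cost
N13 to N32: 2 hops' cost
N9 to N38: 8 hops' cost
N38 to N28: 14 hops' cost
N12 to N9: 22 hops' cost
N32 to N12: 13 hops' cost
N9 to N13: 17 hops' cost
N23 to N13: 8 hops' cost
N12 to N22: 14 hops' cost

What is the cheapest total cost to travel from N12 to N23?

Candidate routes:
N12 → N9 → N32 → N13 → N23: 22+4+2+8 = 36
N12 → N32 → N13 → N23: 13+2+8 = 23
N12 → N22 → N9 → N32 → N13 → N23: 14+6+4+2+8 = 34
The minimum is 23 hops' cost via N12 → N32 → N13 → N23.

23 hops' cost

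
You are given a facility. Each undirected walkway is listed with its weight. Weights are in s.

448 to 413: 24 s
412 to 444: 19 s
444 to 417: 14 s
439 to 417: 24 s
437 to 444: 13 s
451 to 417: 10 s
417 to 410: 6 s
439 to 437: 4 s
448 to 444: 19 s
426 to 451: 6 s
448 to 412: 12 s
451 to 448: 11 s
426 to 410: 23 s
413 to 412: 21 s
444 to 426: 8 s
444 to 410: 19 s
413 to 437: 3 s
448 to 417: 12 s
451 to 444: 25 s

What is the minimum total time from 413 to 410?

Candidate routes:
413 - 437 - 444 - 410: 3+13+19 = 35
413 - 437 - 444 - 417 - 410: 3+13+14+6 = 36
The minimum is 35 s via 413 - 437 - 444 - 410.

35 s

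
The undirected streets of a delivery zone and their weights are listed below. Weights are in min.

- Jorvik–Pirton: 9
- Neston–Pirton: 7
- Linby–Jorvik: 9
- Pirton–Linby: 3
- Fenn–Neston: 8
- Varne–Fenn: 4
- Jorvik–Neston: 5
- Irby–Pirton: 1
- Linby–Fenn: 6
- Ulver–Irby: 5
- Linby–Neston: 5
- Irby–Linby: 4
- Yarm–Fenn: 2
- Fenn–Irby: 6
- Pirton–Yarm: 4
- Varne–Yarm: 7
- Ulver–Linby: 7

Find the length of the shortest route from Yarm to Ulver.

10 min

Candidate routes:
Yarm - Pirton - Irby - Ulver: 4+1+5 = 10
Yarm - Pirton - Linby - Ulver: 4+3+7 = 14
Yarm - Fenn - Linby - Ulver: 2+6+7 = 15
Yarm - Fenn - Irby - Ulver: 2+6+5 = 13
The minimum is 10 min via Yarm - Pirton - Irby - Ulver.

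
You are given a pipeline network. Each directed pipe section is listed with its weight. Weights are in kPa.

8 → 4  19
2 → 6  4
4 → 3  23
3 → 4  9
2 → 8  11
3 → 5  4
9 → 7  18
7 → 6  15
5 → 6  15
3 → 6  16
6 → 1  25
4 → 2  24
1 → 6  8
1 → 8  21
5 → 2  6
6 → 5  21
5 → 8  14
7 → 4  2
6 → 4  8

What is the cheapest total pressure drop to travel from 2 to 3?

35 kPa

Settle nodes by increasing distance from 2:
2: 0
6: 4  (via 2)
8: 11  (via 2)
4: 12  (via 6)
5: 25  (via 6)
1: 29  (via 6)
3: 35  (via 4)
Shortest route: 2 → 6 → 4 → 3 = 35 kPa.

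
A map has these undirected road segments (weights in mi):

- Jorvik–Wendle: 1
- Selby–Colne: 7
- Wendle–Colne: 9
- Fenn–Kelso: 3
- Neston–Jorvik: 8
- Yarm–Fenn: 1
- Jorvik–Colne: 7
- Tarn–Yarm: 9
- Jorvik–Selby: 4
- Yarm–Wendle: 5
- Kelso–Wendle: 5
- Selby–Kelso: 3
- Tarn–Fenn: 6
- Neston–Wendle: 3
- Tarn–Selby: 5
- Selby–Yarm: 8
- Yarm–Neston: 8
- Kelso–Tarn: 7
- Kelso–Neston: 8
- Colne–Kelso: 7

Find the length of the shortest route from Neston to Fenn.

Running Dijkstra from Neston:
Neston: 0
Wendle: 3  (via Neston)
Jorvik: 4  (via Wendle)
Kelso: 8  (via Neston)
Selby: 8  (via Jorvik)
Yarm: 8  (via Neston)
Fenn: 9  (via Yarm)
Shortest route: Neston → Yarm → Fenn = 9 mi.

9 mi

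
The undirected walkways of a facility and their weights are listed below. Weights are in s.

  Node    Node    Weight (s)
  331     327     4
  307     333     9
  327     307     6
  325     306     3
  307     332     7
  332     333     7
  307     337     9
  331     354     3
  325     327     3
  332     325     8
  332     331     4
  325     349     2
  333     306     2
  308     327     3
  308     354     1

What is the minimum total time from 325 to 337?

18 s

Compare a few routes:
325–332–307–337: 8+7+9 = 24
325–327–307–337: 3+6+9 = 18
325–327–331–332–307–337: 3+4+4+7+9 = 27
325–306–333–307–337: 3+2+9+9 = 23
Cheapest is 325–327–307–337 at 18 s.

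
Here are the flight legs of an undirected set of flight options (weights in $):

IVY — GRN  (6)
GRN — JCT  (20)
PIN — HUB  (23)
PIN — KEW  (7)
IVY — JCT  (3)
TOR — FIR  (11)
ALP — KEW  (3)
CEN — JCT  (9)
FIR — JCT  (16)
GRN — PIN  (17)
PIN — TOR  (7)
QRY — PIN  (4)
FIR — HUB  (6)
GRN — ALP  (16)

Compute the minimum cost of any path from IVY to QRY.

Candidate routes:
IVY - GRN - PIN - QRY: 6+17+4 = 27
IVY - GRN - ALP - KEW - PIN - QRY: 6+16+3+7+4 = 36
IVY - JCT - FIR - TOR - PIN - QRY: 3+16+11+7+4 = 41
Cheapest is IVY - GRN - PIN - QRY at $27.

$27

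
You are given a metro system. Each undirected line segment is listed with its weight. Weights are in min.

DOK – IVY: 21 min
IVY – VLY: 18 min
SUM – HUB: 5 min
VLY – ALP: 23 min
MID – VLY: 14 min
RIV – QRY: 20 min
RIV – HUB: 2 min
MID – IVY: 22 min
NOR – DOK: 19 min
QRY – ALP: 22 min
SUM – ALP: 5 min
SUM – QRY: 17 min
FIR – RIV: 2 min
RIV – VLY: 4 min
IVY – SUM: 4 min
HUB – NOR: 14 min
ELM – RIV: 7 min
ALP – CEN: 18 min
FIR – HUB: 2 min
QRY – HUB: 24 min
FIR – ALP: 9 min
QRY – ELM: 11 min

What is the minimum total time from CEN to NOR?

Settle nodes by increasing distance from CEN:
CEN: 0
ALP: 18  (via CEN)
SUM: 23  (via ALP)
FIR: 27  (via ALP)
IVY: 27  (via SUM)
HUB: 28  (via SUM)
RIV: 29  (via FIR)
VLY: 33  (via RIV)
ELM: 36  (via RIV)
QRY: 40  (via ALP)
NOR: 42  (via HUB)
Shortest route: CEN → ALP → SUM → HUB → NOR = 42 min.

42 min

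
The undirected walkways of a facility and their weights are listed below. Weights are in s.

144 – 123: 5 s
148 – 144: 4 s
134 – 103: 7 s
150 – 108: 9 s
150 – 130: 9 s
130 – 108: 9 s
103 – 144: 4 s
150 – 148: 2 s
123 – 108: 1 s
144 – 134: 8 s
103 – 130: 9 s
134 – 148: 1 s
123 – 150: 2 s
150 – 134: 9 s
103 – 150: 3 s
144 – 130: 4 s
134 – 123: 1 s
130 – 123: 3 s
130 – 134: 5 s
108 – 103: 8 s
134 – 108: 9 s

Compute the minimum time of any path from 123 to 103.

Settle nodes by increasing distance from 123:
123: 0
134: 1  (via 123)
108: 1  (via 123)
148: 2  (via 134)
150: 2  (via 123)
130: 3  (via 123)
103: 5  (via 150)
Shortest route: 123 → 150 → 103 = 5 s.

5 s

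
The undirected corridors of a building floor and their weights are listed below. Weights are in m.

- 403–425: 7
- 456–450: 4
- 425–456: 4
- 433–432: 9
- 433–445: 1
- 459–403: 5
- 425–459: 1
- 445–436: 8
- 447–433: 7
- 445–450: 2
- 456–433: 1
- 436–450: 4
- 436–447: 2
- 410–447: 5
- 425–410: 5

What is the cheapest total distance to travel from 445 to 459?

7 m

Settle nodes by increasing distance from 445:
445: 0
433: 1  (via 445)
450: 2  (via 445)
456: 2  (via 433)
436: 6  (via 450)
425: 6  (via 456)
459: 7  (via 425)
Shortest route: 445 → 433 → 456 → 425 → 459 = 7 m.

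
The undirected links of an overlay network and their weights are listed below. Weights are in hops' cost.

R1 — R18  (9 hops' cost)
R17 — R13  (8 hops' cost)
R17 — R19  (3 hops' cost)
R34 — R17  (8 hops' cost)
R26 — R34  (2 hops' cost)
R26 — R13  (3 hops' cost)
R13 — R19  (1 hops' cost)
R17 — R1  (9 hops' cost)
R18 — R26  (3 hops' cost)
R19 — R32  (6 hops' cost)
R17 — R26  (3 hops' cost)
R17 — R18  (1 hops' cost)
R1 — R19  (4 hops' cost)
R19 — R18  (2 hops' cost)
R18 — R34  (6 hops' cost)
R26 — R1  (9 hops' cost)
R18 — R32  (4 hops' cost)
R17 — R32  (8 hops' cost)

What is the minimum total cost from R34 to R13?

Settle nodes by increasing distance from R34:
R34: 0
R26: 2  (via R34)
R18: 5  (via R26)
R17: 5  (via R26)
R13: 5  (via R26)
Shortest route: R34 → R26 → R13 = 5 hops' cost.

5 hops' cost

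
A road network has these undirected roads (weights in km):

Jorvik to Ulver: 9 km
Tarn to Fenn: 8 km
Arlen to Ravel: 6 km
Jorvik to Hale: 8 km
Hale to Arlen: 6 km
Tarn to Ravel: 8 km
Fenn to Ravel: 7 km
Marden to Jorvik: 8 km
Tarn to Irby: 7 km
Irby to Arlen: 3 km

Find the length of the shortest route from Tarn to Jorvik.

Shortest distances from Tarn:
Tarn: 0
Irby: 7  (via Tarn)
Ravel: 8  (via Tarn)
Fenn: 8  (via Tarn)
Arlen: 10  (via Irby)
Hale: 16  (via Arlen)
Jorvik: 24  (via Hale)
Shortest route: Tarn–Irby–Arlen–Hale–Jorvik = 24 km.

24 km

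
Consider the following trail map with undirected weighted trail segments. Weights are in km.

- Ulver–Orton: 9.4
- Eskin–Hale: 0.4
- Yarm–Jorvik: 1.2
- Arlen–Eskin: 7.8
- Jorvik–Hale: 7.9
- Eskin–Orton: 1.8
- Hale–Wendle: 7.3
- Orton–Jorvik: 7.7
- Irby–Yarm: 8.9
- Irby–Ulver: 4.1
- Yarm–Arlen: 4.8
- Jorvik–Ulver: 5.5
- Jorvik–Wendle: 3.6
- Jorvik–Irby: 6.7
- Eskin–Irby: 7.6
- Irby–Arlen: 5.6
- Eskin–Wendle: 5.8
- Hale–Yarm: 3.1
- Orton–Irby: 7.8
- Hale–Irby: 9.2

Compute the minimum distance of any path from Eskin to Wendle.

Settle nodes by increasing distance from Eskin:
Eskin: 0
Hale: 0.4  (via Eskin)
Orton: 1.8  (via Eskin)
Yarm: 3.5  (via Hale)
Jorvik: 4.7  (via Yarm)
Wendle: 5.8  (via Eskin)
Shortest route: Eskin–Wendle = 5.8 km.

5.8 km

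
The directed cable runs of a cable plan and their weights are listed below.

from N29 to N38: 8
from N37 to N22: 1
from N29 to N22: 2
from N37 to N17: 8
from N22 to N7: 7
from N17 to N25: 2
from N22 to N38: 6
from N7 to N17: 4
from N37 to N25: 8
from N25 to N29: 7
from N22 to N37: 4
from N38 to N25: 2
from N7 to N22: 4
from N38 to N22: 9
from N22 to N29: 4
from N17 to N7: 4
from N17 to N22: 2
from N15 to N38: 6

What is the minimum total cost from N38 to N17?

20

Candidate routes:
N38 → N22 → N7 → N17: 9+7+4 = 20
N38 → N22 → N37 → N17: 9+4+8 = 21
Cheapest is N38 → N22 → N7 → N17 at 20.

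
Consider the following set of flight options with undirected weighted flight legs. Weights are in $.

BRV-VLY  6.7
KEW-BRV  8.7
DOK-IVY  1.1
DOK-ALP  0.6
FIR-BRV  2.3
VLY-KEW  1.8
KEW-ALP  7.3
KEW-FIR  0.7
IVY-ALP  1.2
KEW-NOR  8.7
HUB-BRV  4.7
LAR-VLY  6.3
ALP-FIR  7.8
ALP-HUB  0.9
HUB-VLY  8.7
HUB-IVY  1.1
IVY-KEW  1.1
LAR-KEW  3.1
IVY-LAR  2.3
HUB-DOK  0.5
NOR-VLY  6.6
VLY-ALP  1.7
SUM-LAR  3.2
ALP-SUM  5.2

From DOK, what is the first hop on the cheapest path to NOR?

ALP

Enumerating some paths:
DOK–ALP–VLY–NOR: 0.6+1.7+6.6 = 8.9
DOK–HUB–ALP–VLY–NOR: 0.5+0.9+1.7+6.6 = 9.7
Cheapest is DOK–ALP–VLY–NOR at $8.9.
So from DOK the first move is to ALP.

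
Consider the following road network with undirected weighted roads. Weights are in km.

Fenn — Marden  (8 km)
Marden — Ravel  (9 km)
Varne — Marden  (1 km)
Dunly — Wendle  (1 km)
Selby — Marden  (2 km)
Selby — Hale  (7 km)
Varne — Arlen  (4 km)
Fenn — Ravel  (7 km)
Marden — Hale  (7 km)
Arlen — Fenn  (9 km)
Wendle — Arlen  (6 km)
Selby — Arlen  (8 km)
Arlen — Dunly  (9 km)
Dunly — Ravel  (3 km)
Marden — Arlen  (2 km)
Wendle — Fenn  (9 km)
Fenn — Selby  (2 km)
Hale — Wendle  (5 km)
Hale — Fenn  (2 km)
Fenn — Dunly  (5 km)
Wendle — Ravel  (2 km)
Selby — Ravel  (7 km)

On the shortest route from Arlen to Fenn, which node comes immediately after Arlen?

Candidate routes:
Arlen → Varne → Marden → Selby → Fenn: 4+1+2+2 = 9
Arlen → Marden → Selby → Fenn: 2+2+2 = 6
Arlen → Fenn: 9 = 9
Arlen → Marden → Fenn: 2+8 = 10
The minimum is 6 km via Arlen → Marden → Selby → Fenn.
So from Arlen the first move is to Marden.

Marden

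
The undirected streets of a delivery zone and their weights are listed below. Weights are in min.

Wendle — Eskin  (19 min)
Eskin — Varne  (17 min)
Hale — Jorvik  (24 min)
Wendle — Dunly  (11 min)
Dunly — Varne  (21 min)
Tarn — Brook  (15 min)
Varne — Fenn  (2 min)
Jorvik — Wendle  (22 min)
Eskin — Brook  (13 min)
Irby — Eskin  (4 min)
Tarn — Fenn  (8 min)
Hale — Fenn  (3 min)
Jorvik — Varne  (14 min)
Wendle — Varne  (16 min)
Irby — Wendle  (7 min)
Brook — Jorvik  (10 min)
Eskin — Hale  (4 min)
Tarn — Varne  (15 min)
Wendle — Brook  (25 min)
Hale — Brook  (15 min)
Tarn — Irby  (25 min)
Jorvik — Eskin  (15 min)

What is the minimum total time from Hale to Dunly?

Candidate routes:
Hale - Eskin - Wendle - Dunly: 4+19+11 = 34
Hale - Fenn - Varne - Wendle - Dunly: 3+2+16+11 = 32
Hale - Fenn - Varne - Dunly: 3+2+21 = 26
The minimum is 26 min via Hale - Fenn - Varne - Dunly.

26 min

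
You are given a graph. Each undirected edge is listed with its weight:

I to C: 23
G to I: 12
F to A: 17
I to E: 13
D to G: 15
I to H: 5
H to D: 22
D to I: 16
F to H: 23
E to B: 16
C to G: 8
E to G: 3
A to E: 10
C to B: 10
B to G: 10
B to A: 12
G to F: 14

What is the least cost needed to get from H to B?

27

Running Dijkstra from H:
H: 0
I: 5  (via H)
G: 17  (via I)
E: 18  (via I)
D: 21  (via I)
F: 23  (via H)
C: 25  (via G)
B: 27  (via G)
Shortest route: H–I–G–B = 27.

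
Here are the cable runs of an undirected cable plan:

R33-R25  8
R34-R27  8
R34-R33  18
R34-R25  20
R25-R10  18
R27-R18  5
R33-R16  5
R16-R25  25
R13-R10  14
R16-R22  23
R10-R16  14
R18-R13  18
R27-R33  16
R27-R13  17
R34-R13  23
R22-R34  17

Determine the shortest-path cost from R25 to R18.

29

Running Dijkstra from R25:
R25: 0
R33: 8  (via R25)
R16: 13  (via R33)
R10: 18  (via R25)
R34: 20  (via R25)
R27: 24  (via R33)
R18: 29  (via R27)
Shortest route: R25 → R33 → R27 → R18 = 29.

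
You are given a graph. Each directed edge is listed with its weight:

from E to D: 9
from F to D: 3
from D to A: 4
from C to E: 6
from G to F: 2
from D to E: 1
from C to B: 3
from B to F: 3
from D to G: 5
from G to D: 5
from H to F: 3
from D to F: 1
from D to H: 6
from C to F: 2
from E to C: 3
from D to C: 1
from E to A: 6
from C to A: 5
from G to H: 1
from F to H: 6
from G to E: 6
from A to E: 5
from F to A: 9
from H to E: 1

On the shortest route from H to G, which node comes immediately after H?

Compare a few routes:
H → F → D → G: 3+3+5 = 11
H → E → C → F → D → G: 1+3+2+3+5 = 14
H → E → D → G: 1+9+5 = 15
Cheapest is H → F → D → G at 11.
So from H the first move is to F.

F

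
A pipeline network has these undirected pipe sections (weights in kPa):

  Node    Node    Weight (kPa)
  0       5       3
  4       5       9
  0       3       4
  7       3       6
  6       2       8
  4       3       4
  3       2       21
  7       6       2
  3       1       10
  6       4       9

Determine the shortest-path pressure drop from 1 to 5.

17 kPa

Enumerating some paths:
1 → 3 → 7 → 6 → 4 → 5: 10+6+2+9+9 = 36
1 → 3 → 0 → 5: 10+4+3 = 17
1 → 3 → 4 → 5: 10+4+9 = 23
The minimum is 17 kPa via 1 → 3 → 0 → 5.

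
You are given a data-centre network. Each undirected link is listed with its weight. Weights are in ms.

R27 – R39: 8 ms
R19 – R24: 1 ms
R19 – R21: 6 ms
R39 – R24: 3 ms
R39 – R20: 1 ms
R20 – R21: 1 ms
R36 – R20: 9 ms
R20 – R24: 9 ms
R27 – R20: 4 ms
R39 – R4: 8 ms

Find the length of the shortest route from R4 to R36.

18 ms

Compare a few routes:
R4–R39–R24–R19–R21–R20–R36: 8+3+1+6+1+9 = 28
R4–R39–R24–R20–R36: 8+3+9+9 = 29
R4–R39–R20–R36: 8+1+9 = 18
The minimum is 18 ms via R4–R39–R20–R36.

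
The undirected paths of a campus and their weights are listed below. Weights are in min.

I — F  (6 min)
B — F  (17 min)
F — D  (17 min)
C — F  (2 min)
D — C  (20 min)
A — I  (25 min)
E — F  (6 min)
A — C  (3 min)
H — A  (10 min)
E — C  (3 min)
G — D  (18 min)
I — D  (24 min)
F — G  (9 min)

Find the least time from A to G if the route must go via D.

40 min

Shortest A→D: A → C → F → D = 22
Best D to G: D → G costing 18
Total via D: 22 + 18 = 40 min.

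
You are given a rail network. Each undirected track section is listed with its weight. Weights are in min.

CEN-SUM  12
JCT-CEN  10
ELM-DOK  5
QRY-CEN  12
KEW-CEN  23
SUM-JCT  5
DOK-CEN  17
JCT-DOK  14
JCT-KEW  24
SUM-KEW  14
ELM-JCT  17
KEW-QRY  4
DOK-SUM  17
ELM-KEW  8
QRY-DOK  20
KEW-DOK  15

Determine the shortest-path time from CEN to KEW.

16 min

Enumerating some paths:
CEN → QRY → KEW: 12+4 = 16
CEN → KEW: 23 = 23
Cheapest is CEN → QRY → KEW at 16 min.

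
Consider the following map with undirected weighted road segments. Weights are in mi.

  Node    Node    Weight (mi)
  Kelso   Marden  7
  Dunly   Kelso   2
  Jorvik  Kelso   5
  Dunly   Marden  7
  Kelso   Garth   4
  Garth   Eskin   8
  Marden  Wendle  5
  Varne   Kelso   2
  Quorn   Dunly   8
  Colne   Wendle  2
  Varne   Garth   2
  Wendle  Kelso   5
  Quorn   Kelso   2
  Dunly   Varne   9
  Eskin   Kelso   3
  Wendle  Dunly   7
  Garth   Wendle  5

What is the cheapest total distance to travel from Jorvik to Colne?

Running Dijkstra from Jorvik:
Jorvik: 0
Kelso: 5  (via Jorvik)
Varne: 7  (via Kelso)
Quorn: 7  (via Kelso)
Dunly: 7  (via Kelso)
Eskin: 8  (via Kelso)
Garth: 9  (via Kelso)
Wendle: 10  (via Kelso)
Marden: 12  (via Kelso)
Colne: 12  (via Wendle)
Shortest route: Jorvik–Kelso–Wendle–Colne = 12 mi.

12 mi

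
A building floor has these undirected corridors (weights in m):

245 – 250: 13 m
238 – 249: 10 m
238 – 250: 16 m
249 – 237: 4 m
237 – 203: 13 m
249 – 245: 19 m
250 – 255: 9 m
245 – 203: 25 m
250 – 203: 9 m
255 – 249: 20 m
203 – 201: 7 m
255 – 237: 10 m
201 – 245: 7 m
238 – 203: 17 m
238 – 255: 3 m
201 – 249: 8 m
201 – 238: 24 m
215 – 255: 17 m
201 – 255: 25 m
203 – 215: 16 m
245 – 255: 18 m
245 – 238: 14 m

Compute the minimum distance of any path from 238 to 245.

14 m

Enumerating some paths:
238 - 255 - 250 - 245: 3+9+13 = 25
238 - 245: 14 = 14
238 - 255 - 245: 3+18 = 21
238 - 249 - 201 - 245: 10+8+7 = 25
The minimum is 14 m via 238 - 245.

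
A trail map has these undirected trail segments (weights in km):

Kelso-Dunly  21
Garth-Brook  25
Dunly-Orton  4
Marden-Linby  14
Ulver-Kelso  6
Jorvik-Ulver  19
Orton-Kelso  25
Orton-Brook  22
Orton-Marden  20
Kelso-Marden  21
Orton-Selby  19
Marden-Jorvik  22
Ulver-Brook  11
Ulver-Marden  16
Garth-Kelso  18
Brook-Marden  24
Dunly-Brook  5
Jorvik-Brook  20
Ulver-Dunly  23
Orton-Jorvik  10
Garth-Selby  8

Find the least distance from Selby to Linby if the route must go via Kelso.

Best Selby to Kelso: Selby–Garth–Kelso costing 26
Best Kelso to Linby: Kelso–Marden–Linby costing 35
Total via Kelso: 26 + 35 = 61 km.

61 km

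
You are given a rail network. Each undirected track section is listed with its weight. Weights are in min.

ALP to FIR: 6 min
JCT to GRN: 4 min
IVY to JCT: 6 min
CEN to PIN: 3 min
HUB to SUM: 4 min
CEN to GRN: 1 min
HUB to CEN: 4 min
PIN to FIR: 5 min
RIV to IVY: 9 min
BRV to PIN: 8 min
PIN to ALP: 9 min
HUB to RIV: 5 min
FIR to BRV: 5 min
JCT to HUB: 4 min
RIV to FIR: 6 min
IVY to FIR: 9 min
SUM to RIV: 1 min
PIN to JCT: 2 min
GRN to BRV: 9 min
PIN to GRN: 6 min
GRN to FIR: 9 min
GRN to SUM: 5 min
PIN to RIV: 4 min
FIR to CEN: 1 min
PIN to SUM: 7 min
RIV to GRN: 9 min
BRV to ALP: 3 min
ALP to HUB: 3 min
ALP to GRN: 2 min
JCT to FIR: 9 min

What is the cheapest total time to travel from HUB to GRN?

5 min

Compare a few routes:
HUB → JCT → GRN: 4+4 = 8
HUB → SUM → GRN: 4+5 = 9
HUB → ALP → GRN: 3+2 = 5
The minimum is 5 min via HUB → ALP → GRN.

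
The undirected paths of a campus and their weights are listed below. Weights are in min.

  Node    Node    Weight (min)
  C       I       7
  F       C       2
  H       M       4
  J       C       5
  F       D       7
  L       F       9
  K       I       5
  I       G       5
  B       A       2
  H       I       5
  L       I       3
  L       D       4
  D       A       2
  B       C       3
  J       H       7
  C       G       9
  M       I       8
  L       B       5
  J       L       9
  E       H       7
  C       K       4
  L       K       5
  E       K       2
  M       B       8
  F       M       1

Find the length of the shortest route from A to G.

Shortest distances from A:
A: 0
B: 2  (via A)
D: 2  (via A)
C: 5  (via B)
L: 6  (via D)
F: 7  (via C)
M: 8  (via F)
I: 9  (via L)
K: 9  (via C)
J: 10  (via C)
E: 11  (via K)
H: 12  (via M)
G: 14  (via C)
Shortest route: A → B → C → G = 14 min.

14 min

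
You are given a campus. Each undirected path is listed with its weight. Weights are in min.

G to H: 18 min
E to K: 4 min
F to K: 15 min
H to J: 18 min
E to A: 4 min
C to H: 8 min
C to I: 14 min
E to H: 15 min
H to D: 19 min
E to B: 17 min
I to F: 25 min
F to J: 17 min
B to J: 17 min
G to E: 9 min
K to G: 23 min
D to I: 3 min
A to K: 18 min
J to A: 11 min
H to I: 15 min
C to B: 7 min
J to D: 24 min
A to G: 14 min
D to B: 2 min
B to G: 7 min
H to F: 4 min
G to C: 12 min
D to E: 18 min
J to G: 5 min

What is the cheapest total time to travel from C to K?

Enumerating some paths:
C–H–E–K: 8+15+4 = 27
C–H–F–K: 8+4+15 = 27
C–G–E–K: 12+9+4 = 25
C–B–G–E–K: 7+7+9+4 = 27
Cheapest is C–G–E–K at 25 min.

25 min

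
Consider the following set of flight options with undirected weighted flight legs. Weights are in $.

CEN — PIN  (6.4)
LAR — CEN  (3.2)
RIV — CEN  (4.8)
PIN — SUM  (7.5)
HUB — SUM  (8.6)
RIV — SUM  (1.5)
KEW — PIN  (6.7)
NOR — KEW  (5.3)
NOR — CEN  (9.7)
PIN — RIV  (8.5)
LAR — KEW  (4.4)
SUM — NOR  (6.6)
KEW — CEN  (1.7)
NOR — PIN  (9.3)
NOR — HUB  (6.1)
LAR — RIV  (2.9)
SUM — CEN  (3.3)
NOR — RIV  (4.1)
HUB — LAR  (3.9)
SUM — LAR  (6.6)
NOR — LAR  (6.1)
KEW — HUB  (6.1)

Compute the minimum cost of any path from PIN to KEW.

Running Dijkstra from PIN:
PIN: 0
CEN: 6.4  (via PIN)
KEW: 6.7  (via PIN)
Shortest route: PIN–KEW = $6.7.

$6.7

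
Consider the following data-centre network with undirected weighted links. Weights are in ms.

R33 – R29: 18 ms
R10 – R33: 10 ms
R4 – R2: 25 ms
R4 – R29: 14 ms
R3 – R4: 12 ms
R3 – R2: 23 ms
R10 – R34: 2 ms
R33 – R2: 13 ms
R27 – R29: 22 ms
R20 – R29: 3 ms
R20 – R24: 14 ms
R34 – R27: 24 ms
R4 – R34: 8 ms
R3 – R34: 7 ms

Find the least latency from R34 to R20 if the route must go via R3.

36 ms

Best R34 to R3: R34 → R3 costing 7
Best R3 to R20: R3 → R4 → R29 → R20 costing 29
Total via R3: 7 + 29 = 36 ms.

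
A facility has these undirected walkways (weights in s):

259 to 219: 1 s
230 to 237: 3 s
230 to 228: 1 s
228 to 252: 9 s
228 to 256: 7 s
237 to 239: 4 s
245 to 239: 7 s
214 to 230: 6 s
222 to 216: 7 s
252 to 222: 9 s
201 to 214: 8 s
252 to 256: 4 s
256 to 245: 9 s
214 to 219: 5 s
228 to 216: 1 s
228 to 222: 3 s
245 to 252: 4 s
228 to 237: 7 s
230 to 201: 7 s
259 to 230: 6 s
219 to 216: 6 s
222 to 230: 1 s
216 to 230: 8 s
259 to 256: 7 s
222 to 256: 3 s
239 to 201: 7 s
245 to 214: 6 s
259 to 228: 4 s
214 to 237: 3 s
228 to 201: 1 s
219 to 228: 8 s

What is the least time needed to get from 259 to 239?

Running Dijkstra from 259:
259: 0
219: 1  (via 259)
228: 4  (via 259)
216: 5  (via 228)
230: 5  (via 228)
201: 5  (via 228)
222: 6  (via 230)
214: 6  (via 219)
256: 7  (via 259)
237: 8  (via 230)
252: 11  (via 256)
245: 12  (via 214)
239: 12  (via 201)
Shortest route: 259 → 228 → 201 → 239 = 12 s.

12 s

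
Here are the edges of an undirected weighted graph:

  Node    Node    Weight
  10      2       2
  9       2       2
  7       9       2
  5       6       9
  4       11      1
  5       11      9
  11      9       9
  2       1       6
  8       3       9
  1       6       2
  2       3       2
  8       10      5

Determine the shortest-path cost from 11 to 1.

17

Candidate routes:
11 - 5 - 6 - 1: 9+9+2 = 20
11 - 9 - 2 - 1: 9+2+6 = 17
The minimum is 17 via 11 - 9 - 2 - 1.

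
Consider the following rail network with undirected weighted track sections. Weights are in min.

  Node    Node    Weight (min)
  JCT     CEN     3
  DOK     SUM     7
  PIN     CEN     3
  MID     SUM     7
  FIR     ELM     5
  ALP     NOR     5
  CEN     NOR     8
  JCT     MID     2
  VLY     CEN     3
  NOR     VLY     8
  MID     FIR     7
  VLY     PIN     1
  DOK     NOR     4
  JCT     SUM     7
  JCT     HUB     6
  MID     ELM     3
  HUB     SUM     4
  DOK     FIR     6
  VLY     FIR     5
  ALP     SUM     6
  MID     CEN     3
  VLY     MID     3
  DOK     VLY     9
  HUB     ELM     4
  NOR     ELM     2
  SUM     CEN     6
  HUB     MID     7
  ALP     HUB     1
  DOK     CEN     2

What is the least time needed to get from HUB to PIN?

11 min

Enumerating some paths:
HUB → JCT → MID → VLY → PIN: 6+2+3+1 = 12
HUB → MID → VLY → PIN: 7+3+1 = 11
Cheapest is HUB → MID → VLY → PIN at 11 min.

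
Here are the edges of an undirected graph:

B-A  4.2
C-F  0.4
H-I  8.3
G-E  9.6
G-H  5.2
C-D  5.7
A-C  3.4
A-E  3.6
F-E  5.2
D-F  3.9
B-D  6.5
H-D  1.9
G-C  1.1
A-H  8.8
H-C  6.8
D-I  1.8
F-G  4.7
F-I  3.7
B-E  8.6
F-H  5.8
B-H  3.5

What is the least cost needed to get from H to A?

Enumerating some paths:
H–A: 8.8 = 8.8
H–B–A: 3.5+4.2 = 7.7
The minimum is 7.7 via H–B–A.

7.7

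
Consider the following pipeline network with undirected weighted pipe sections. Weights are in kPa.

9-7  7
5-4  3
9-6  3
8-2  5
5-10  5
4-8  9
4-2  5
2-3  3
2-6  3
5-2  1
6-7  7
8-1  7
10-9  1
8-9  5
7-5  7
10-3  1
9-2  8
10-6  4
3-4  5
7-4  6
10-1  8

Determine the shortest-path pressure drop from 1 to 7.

16 kPa

Running Dijkstra from 1:
1: 0
8: 7  (via 1)
10: 8  (via 1)
3: 9  (via 10)
9: 9  (via 10)
2: 12  (via 8)
6: 12  (via 10)
5: 13  (via 10)
4: 14  (via 3)
7: 16  (via 9)
Shortest route: 1–10–9–7 = 16 kPa.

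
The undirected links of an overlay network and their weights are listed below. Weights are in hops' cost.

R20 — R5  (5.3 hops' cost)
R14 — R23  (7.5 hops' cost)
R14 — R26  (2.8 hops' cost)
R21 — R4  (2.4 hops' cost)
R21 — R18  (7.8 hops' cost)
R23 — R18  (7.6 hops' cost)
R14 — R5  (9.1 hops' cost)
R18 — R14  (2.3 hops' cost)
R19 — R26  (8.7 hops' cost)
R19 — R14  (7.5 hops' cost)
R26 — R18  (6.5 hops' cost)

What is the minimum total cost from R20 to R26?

17.2 hops' cost

Enumerating some paths:
R20–R5–R14–R26: 5.3+9.1+2.8 = 17.2
R20–R5–R14–R19–R26: 5.3+9.1+7.5+8.7 = 30.6
R20–R5–R14–R18–R26: 5.3+9.1+2.3+6.5 = 23.2
Cheapest is R20–R5–R14–R26 at 17.2 hops' cost.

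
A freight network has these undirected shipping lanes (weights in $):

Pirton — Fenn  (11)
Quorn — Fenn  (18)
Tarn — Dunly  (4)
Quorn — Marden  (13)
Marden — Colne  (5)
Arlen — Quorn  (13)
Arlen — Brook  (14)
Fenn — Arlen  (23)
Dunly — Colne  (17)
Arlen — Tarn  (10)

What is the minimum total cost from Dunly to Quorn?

$27

Settle nodes by increasing distance from Dunly:
Dunly: 0
Tarn: 4  (via Dunly)
Arlen: 14  (via Tarn)
Colne: 17  (via Dunly)
Marden: 22  (via Colne)
Quorn: 27  (via Arlen)
Shortest route: Dunly–Tarn–Arlen–Quorn = $27.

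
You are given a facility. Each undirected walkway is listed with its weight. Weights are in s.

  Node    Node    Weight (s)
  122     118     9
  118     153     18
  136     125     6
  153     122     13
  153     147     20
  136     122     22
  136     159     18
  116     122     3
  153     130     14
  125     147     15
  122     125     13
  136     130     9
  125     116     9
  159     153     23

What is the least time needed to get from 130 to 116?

Running Dijkstra from 130:
130: 0
136: 9  (via 130)
153: 14  (via 130)
125: 15  (via 136)
116: 24  (via 125)
Shortest route: 130 → 136 → 125 → 116 = 24 s.

24 s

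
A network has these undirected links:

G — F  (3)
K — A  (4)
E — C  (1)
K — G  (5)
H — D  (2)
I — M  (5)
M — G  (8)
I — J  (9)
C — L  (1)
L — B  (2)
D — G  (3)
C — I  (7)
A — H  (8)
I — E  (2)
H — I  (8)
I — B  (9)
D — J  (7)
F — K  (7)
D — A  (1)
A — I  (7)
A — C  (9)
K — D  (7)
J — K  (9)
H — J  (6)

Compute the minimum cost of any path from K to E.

Running Dijkstra from K:
K: 0
A: 4  (via K)
D: 5  (via A)
G: 5  (via K)
F: 7  (via K)
H: 7  (via D)
J: 9  (via K)
I: 11  (via A)
C: 13  (via A)
E: 13  (via I)
Shortest route: K → A → I → E = 13.

13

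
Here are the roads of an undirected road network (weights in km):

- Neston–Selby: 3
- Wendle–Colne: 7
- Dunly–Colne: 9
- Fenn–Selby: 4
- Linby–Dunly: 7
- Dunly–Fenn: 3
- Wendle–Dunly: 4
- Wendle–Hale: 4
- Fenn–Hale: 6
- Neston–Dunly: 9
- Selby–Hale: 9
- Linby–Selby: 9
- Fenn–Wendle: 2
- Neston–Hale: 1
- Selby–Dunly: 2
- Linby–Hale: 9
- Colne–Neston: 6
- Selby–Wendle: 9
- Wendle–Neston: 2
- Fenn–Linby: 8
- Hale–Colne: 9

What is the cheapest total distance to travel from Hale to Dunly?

6 km

Settle nodes by increasing distance from Hale:
Hale: 0
Neston: 1  (via Hale)
Wendle: 3  (via Neston)
Selby: 4  (via Neston)
Fenn: 5  (via Wendle)
Dunly: 6  (via Selby)
Shortest route: Hale → Neston → Selby → Dunly = 6 km.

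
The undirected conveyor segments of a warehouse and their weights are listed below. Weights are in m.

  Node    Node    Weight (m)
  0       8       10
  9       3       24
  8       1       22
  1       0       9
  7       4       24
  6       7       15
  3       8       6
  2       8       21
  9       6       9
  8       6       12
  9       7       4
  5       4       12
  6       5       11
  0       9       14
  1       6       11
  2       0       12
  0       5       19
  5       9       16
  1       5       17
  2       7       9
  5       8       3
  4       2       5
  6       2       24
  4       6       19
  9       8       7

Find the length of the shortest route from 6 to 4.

19 m

Enumerating some paths:
6–9–7–2–4: 9+4+9+5 = 27
6–4: 19 = 19
6–5–4: 11+12 = 23
Cheapest is 6–4 at 19 m.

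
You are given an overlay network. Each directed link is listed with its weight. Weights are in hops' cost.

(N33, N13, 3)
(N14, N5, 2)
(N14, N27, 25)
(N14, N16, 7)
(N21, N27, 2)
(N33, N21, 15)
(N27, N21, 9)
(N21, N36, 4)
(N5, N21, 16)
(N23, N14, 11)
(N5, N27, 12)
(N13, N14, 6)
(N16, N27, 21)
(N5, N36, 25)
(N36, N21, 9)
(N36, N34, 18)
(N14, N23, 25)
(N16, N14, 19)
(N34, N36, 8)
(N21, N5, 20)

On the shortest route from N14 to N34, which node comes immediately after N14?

N5

Enumerating some paths:
N14–N5–N36–N34: 2+25+18 = 45
N14–N5–N21–N36–N34: 2+16+4+18 = 40
Cheapest is N14–N5–N21–N36–N34 at 40 hops' cost.
So from N14 the first move is to N5.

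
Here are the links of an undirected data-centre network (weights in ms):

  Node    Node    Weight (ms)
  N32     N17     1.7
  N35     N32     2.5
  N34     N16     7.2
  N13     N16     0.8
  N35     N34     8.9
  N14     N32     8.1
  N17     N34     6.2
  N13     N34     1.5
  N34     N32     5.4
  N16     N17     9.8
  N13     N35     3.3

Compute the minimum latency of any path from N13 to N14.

Settle nodes by increasing distance from N13:
N13: 0
N16: 0.8  (via N13)
N34: 1.5  (via N13)
N35: 3.3  (via N13)
N32: 5.8  (via N35)
N17: 7.5  (via N32)
N14: 13.9  (via N32)
Shortest route: N13–N35–N32–N14 = 13.9 ms.

13.9 ms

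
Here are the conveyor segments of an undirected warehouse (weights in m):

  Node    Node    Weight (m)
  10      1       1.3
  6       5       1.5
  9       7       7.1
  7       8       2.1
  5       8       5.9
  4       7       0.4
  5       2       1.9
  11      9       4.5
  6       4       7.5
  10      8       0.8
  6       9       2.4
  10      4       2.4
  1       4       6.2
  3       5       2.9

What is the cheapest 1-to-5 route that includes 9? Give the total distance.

Shortest 1→9: 1 → 10 → 4 → 7 → 9 = 11.2
Best 9 to 5: 9 → 6 → 5 costing 3.9
Total via 9: 11.2 + 3.9 = 15.1 m.

15.1 m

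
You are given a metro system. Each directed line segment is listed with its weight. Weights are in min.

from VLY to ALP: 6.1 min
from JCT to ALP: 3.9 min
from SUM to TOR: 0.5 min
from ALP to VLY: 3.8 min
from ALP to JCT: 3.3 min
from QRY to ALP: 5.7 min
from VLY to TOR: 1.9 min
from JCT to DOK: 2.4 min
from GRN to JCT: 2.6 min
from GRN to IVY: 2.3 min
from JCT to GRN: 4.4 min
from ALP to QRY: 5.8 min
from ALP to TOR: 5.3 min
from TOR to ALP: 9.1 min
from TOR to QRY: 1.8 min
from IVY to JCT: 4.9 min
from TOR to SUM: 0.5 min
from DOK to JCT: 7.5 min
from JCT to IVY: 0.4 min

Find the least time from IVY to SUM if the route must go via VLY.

15 min

Shortest IVY→VLY: IVY–JCT–ALP–VLY = 12.6
Best VLY to SUM: VLY–TOR–SUM costing 2.4
Total via VLY: 12.6 + 2.4 = 15 min.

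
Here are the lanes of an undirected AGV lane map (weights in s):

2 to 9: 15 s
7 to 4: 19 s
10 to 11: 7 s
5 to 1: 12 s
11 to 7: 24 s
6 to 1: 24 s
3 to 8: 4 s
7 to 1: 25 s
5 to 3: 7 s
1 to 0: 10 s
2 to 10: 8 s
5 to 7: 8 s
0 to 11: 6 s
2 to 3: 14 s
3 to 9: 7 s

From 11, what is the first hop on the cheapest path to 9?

Candidate routes:
11–10–2–9: 7+8+15 = 30
11–10–2–3–9: 7+8+14+7 = 36
Cheapest is 11–10–2–9 at 30 s.
So from 11 the first move is to 10.

10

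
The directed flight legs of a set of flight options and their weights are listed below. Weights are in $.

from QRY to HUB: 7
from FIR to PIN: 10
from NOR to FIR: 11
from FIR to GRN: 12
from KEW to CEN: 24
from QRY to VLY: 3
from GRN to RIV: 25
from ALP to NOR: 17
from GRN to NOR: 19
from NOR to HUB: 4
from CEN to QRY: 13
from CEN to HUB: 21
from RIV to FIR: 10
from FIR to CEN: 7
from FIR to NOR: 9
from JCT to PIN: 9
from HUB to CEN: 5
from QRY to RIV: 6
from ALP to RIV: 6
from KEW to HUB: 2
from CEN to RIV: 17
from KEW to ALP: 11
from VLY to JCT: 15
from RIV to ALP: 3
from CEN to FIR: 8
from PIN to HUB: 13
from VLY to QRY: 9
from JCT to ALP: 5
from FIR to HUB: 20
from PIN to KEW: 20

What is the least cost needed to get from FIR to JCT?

Running Dijkstra from FIR:
FIR: 0
CEN: 7  (via FIR)
NOR: 9  (via FIR)
PIN: 10  (via FIR)
GRN: 12  (via FIR)
HUB: 13  (via NOR)
QRY: 20  (via CEN)
VLY: 23  (via QRY)
RIV: 24  (via CEN)
ALP: 27  (via RIV)
KEW: 30  (via PIN)
JCT: 38  (via VLY)
Shortest route: FIR–CEN–QRY–VLY–JCT = $38.

$38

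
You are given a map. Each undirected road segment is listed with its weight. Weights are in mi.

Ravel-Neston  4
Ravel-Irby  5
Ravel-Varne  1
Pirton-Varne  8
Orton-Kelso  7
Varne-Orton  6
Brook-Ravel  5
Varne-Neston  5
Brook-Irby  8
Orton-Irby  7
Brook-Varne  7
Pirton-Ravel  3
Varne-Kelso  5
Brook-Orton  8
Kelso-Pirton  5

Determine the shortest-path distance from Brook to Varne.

6 mi

Compare a few routes:
Brook - Ravel - Neston - Varne: 5+4+5 = 14
Brook - Varne: 7 = 7
Brook - Ravel - Varne: 5+1 = 6
Brook - Irby - Ravel - Varne: 8+5+1 = 14
Cheapest is Brook - Ravel - Varne at 6 mi.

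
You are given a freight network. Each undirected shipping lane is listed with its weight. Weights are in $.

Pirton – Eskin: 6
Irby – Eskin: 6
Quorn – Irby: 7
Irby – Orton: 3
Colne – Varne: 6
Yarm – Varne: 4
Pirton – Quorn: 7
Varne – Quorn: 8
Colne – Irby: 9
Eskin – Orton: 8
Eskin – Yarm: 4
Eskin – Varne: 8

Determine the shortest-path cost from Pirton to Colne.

Compare a few routes:
Pirton–Quorn–Irby–Colne: 7+7+9 = 23
Pirton–Eskin–Varne–Colne: 6+8+6 = 20
Pirton–Eskin–Irby–Colne: 6+6+9 = 21
Pirton–Quorn–Varne–Colne: 7+8+6 = 21
The minimum is $20 via Pirton–Eskin–Varne–Colne.

$20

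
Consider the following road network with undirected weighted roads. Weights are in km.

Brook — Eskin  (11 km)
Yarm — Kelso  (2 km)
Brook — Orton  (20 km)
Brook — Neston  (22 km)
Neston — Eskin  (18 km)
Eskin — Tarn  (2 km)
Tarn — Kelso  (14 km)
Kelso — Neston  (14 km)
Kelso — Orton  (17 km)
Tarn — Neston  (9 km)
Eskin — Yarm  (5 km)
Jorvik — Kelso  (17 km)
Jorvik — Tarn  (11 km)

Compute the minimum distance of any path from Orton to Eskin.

Compare a few routes:
Orton - Brook - Eskin: 20+11 = 31
Orton - Kelso - Yarm - Eskin: 17+2+5 = 24
The minimum is 24 km via Orton - Kelso - Yarm - Eskin.

24 km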